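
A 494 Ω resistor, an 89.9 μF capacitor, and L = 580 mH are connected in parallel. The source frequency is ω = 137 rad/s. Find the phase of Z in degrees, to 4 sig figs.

X_L = ωL = 79.46 Ω
X_C = 1/(ωC) = 81.19 Ω
Parallel: admittances add. Y = 1/R + 1/(jωL) + jωC
Y = (0.002024 − j0.0002686) S
|Y| = 0.002042 S → |Z| = 1/|Y| = 489.7 Ω, ∠Z = −∠Y = 7.560°

7.560°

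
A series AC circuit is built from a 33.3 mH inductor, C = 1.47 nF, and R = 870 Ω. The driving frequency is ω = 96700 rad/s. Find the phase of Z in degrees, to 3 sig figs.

X_L = ωL = 3220 Ω
X_C = 1/(ωC) = 7030 Ω
Net reactance X = X_L − X_C = -3810 Ω
Z = 870 − j3810 Ω
|Z| = √(870² + 3810²) = 3910 Ω
∠Z = arctan(-3810/870) = -77.2°

-77.2°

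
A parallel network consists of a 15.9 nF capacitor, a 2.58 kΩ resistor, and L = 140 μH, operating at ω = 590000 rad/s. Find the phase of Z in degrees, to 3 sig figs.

X_L = ωL = 82.6 Ω
X_C = 1/(ωC) = 107 Ω
Parallel: admittances add. Y = 1/R + 1/(jωL) + jωC
Y = (0.000388 − j0.00273) S
|Y| = 0.00275 S → |Z| = 1/|Y| = 363 Ω, ∠Z = −∠Y = 81.9°

81.9°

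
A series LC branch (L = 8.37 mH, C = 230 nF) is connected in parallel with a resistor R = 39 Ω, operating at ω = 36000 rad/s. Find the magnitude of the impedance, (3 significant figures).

38.1 Ω

X_L = ωL = 301 Ω
X_C = 1/(ωC) = 121 Ω
Branch 1: Z₁ = R = 39.0 Ω
Branch 2 (series LC): Z₂ = j(X_L − X_C) = j181 Ω
Parallel: Z = Z₁Z₂/(Z₁+Z₂), |Z| = 38.1 Ω, ∠Z = 12.2°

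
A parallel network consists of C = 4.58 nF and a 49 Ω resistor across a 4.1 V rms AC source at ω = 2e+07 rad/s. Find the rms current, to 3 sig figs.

385 mA

X_C = 1/(ωC) = 10.9 Ω
Parallel: admittances add. Y = 1/R + jωC
Y = (0.0204 + j0.0916) S
|Y| = 0.0938 S → |Z| = 1/|Y| = 10.7 Ω, ∠Z = −∠Y = -77.4°
I = V/|Z| = 4.1/10.7 = 385 mA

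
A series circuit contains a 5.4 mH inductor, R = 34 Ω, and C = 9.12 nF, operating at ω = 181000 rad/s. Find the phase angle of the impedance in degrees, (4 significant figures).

X_L = ωL = 977.4 Ω
X_C = 1/(ωC) = 605.8 Ω
Net reactance X = X_L − X_C = 371.6 Ω
Z = 34.00 + j371.6 Ω
|Z| = √(34.00² + 371.6²) = 373.2 Ω
∠Z = arctan(371.6/34.00) = 84.77°

84.77°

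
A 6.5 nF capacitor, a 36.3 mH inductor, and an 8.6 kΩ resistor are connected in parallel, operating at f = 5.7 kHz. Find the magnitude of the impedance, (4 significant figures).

ω = 2πf = 35810 rad/s
X_L = ωL = 1300 Ω
X_C = 1/(ωC) = 4296 Ω
Parallel: admittances add. Y = 1/R + 1/(jωL) + jωC
Y = (0.0001163 − j0.0005364) S
|Y| = 0.0005489 S → |Z| = 1/|Y| = 1822 Ω, ∠Z = −∠Y = 77.77°

1822 Ω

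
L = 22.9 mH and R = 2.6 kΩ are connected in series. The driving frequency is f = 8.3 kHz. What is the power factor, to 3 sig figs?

0.909

ω = 2πf = 52150 rad/s
X_L = ωL = 1190 Ω
Z = 2600 + j1190 Ω
|Z| = √(2600² + 1190²) = 2860 Ω
∠Z = arctan(1190/2600) = 24.7°
cos φ = cos(24.7°) = 0.909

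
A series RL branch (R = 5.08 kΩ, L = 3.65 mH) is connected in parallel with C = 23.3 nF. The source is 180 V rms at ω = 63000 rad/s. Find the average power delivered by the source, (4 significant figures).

X_L = ωL = 229.9 Ω
X_C = 1/(ωC) = 681.2 Ω
Branch 1 (R+jX_L): Z₁ = 5080 + j229.9 Ω, |Z₁| = 5085 Ω
Branch 2 (−jX_C): Z₂ = −j681.2 Ω
Parallel: Z = Z₁Z₂/(Z₁+Z₂), |Z| = 679.3 Ω, ∠Z = -82.33°
I = V/|Z| = 265.0 mA
P = VI cos φ = 180 × 0.2650 × cos(-82.33°) = 6.365 W

6.365 W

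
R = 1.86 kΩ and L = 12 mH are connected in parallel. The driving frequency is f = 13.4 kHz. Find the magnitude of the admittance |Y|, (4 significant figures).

1.126 mS

ω = 2πf = 84190 rad/s
X_L = ωL = 1010 Ω
Parallel: admittances add. Y = 1/R + 1/(jωL)
Y = (0.0005376 − j0.0009898) S
|Y| = 0.001126 S → |Z| = 1/|Y| = 887.8 Ω, ∠Z = −∠Y = 61.49°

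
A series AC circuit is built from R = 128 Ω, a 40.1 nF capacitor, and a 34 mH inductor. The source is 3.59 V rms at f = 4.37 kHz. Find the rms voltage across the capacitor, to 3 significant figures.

ω = 2πf = 27460 rad/s
X_L = ωL = 934 Ω
X_C = 1/(ωC) = 908 Ω
Net reactance X = X_L − X_C = 25.3 Ω
Z = 128 + j25.3 Ω
|Z| = √(128² + 25.3²) = 130 Ω
I = V/|Z| = 27.5 mA
V_C = I·|Z_C| = 0.0275 × 908 = 25.0 V

25.0 V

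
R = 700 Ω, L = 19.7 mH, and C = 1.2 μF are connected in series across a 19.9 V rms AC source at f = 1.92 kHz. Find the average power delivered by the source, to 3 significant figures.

535 mW

ω = 2πf = 12060 rad/s
X_L = ωL = 238 Ω
X_C = 1/(ωC) = 69.1 Ω
Net reactance X = X_L − X_C = 169 Ω
Z = 700 + j169 Ω
|Z| = √(700² + 169²) = 720 Ω
∠Z = arctan(169/700) = 13.5°
I = V/|Z| = 27.6 mA
P = VI cos φ = 19.9 × 0.0276 × cos(13.5°) = 535 mW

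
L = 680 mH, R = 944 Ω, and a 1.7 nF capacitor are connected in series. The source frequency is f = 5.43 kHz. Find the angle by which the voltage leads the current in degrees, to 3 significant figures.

81.0°

ω = 2πf = 34120 rad/s
X_L = ωL = 23200 Ω
X_C = 1/(ωC) = 17200 Ω
Net reactance X = X_L − X_C = 5960 Ω
Z = 944 + j5960 Ω
|Z| = √(944² + 5960²) = 6030 Ω
∠Z = arctan(5960/944) = 81.0°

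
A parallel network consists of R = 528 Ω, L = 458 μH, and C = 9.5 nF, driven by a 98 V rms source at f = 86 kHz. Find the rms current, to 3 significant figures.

214 mA

ω = 2πf = 540400 rad/s
X_L = ωL = 247 Ω
X_C = 1/(ωC) = 195 Ω
Parallel: admittances add. Y = 1/R + 1/(jωL) + jωC
Y = (0.00189 + j0.00109) S
|Y| = 0.00219 S → |Z| = 1/|Y| = 457 Ω, ∠Z = −∠Y = -30.0°
I = V/|Z| = 98/457 = 214 mA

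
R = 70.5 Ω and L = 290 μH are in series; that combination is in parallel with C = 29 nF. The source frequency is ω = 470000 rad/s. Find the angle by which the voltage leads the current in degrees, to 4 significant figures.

-69.10°

X_L = ωL = 136.3 Ω
X_C = 1/(ωC) = 73.37 Ω
Branch 1 (R+jX_L): Z₁ = 70.50 + j136.3 Ω, |Z₁| = 153.5 Ω
Branch 2 (−jX_C): Z₂ = −j73.37 Ω
Parallel: Z = Z₁Z₂/(Z₁+Z₂), |Z| = 119.1 Ω, ∠Z = -69.10°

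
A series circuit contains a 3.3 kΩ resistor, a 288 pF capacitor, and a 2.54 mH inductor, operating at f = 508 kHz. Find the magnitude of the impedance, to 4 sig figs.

ω = 2πf = 3.192e+06 rad/s
X_L = ωL = 8107 Ω
X_C = 1/(ωC) = 1088 Ω
Net reactance X = X_L − X_C = 7019 Ω
Z = 3300 + j7019 Ω
|Z| = √(3300² + 7019²) = 7756 Ω

7756 Ω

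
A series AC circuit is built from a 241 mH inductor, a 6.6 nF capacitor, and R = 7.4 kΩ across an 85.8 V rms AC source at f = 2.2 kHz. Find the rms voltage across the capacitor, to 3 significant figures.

88.5 V

ω = 2πf = 13820 rad/s
X_L = ωL = 3330 Ω
X_C = 1/(ωC) = 11000 Ω
Net reactance X = X_L − X_C = -7630 Ω
Z = 7400 − j7630 Ω
|Z| = √(7400² + 7630²) = 10600 Ω
I = V/|Z| = 8.07 mA
V_C = I·|Z_C| = 0.00807 × 11000 = 88.5 V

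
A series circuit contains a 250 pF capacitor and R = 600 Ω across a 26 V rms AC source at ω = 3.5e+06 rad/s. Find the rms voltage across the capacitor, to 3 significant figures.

23.0 V

X_C = 1/(ωC) = 1140 Ω
Z = 600 − j1140 Ω
|Z| = √(600² + 1140²) = 1290 Ω
I = V/|Z| = 20.1 mA
V_C = I·|Z_C| = 0.0201 × 1140 = 23.0 V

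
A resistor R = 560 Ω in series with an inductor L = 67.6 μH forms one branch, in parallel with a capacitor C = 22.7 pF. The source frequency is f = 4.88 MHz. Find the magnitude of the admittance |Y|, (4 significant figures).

ω = 2πf = 3.066e+07 rad/s
X_L = ωL = 2073 Ω
X_C = 1/(ωC) = 1437 Ω
Branch 1 (R+jX_L): Z₁ = 560.0 + j2073 Ω, |Z₁| = 2147 Ω
Branch 2 (−jX_C): Z₂ = −j1437 Ω
Parallel: Z = Z₁Z₂/(Z₁+Z₂), |Z| = 3640 Ω, ∠Z = -63.76°
|Y| = 1/|Z| = 274.7 μS

274.7 μS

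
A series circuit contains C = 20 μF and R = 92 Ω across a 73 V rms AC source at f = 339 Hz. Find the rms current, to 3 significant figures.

ω = 2πf = 2130 rad/s
X_C = 1/(ωC) = 23.5 Ω
Z = 92.0 − j23.5 Ω
|Z| = √(92.0² + 23.5²) = 94.9 Ω
I = V/|Z| = 73/94.9 = 769 mA

769 mA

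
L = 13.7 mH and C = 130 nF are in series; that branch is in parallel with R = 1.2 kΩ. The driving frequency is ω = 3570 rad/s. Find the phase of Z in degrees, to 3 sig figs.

X_L = ωL = 48.9 Ω
X_C = 1/(ωC) = 2150 Ω
Branch 1: Z₁ = R = 1200 Ω
Branch 2 (series LC): Z₂ = j(X_L − X_C) = −j2110 Ω
Parallel: Z = Z₁Z₂/(Z₁+Z₂), |Z| = 1040 Ω, ∠Z = -29.7°

-29.7°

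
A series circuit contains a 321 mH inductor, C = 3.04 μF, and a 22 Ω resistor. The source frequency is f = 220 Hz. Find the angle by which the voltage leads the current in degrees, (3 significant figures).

ω = 2πf = 1382 rad/s
X_L = ωL = 444 Ω
X_C = 1/(ωC) = 238 Ω
Net reactance X = X_L − X_C = 206 Ω
Z = 22.0 + j206 Ω
|Z| = √(22.0² + 206²) = 207 Ω
∠Z = arctan(206/22.0) = 83.9°

83.9°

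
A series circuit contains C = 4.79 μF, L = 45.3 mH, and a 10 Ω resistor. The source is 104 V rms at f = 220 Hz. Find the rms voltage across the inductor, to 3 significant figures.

ω = 2πf = 1382 rad/s
X_L = ωL = 62.6 Ω
X_C = 1/(ωC) = 151 Ω
Net reactance X = X_L − X_C = -88.4 Ω
Z = 10.0 − j88.4 Ω
|Z| = √(10.0² + 88.4²) = 89.0 Ω
I = V/|Z| = 1.17 A
V_L = I·|Z_L| = 1.17 × 62.6 = 73.2 V

73.2 V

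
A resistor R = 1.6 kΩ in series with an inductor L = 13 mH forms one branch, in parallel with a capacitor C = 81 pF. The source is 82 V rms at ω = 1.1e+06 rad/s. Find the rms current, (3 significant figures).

X_L = ωL = 14300 Ω
X_C = 1/(ωC) = 11200 Ω
Branch 1 (R+jX_L): Z₁ = 1600 + j14300 Ω, |Z₁| = 14400 Ω
Branch 2 (−jX_C): Z₂ = −j11200 Ω
Parallel: Z = Z₁Z₂/(Z₁+Z₂), |Z| = 46600 Ω, ∠Z = -68.9°
I = V/|Z| = 82/46600 = 1.76 mA

1.76 mA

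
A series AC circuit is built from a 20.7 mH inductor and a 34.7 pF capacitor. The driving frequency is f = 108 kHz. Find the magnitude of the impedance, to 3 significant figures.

28400 Ω

ω = 2πf = 678600 rad/s
X_L = ωL = 14000 Ω
X_C = 1/(ωC) = 42500 Ω
Net reactance X = X_L − X_C = -28400 Ω
Z = − j28400 Ω
|Z| = √(0² + 28400²) = 28400 Ω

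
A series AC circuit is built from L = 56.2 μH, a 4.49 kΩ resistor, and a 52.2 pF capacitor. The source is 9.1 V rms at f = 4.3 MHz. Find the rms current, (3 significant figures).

ω = 2πf = 2.702e+07 rad/s
X_L = ωL = 1520 Ω
X_C = 1/(ωC) = 709 Ω
Net reactance X = X_L − X_C = 809 Ω
Z = 4490 + j809 Ω
|Z| = √(4490² + 809²) = 4560 Ω
I = V/|Z| = 9.1/4560 = 1.99 mA

1.99 mA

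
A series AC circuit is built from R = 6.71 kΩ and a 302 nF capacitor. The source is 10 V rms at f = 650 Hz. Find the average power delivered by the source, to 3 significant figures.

ω = 2πf = 4084 rad/s
X_C = 1/(ωC) = 811 Ω
Z = 6710 − j811 Ω
|Z| = √(6710² + 811²) = 6760 Ω
∠Z = arctan(-811/6710) = -6.89°
I = V/|Z| = 1.48 mA
P = VI cos φ = 10 × 0.00148 × cos(-6.89°) = 14.7 mW

14.7 mW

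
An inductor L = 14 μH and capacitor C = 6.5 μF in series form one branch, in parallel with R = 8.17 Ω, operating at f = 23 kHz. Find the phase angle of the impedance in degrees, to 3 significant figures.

83.3°

ω = 2πf = 144500 rad/s
X_L = ωL = 2.02 Ω
X_C = 1/(ωC) = 1.06 Ω
Branch 1: Z₁ = R = 8.17 Ω
Branch 2 (series LC): Z₂ = j(X_L − X_C) = j0.959 Ω
Parallel: Z = Z₁Z₂/(Z₁+Z₂), |Z| = 0.952 Ω, ∠Z = 83.3°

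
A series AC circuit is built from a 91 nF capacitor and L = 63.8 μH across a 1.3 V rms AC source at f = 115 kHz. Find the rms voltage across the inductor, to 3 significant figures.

1.94 V

ω = 2πf = 722600 rad/s
X_L = ωL = 46.1 Ω
X_C = 1/(ωC) = 15.2 Ω
Net reactance X = X_L − X_C = 30.9 Ω
Z = j30.9 Ω
|Z| = √(0² + 30.9²) = 30.9 Ω
I = V/|Z| = 42.1 mA
V_L = I·|Z_L| = 0.0421 × 46.1 = 1.94 V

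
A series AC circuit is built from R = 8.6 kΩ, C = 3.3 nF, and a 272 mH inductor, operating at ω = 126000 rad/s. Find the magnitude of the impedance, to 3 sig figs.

X_L = ωL = 34300 Ω
X_C = 1/(ωC) = 2410 Ω
Net reactance X = X_L − X_C = 31900 Ω
Z = 8600 + j31900 Ω
|Z| = √(8600² + 31900²) = 33000 Ω

33000 Ω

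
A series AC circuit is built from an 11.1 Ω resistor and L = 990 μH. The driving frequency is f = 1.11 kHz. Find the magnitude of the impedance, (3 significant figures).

ω = 2πf = 6974 rad/s
X_L = ωL = 6.90 Ω
Z = 11.1 + j6.90 Ω
|Z| = √(11.1² + 6.90²) = 13.1 Ω

13.1 Ω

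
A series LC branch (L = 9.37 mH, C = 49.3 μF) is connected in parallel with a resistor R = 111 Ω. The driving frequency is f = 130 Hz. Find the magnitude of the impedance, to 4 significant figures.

ω = 2πf = 816.8 rad/s
X_L = ωL = 7.654 Ω
X_C = 1/(ωC) = 24.83 Ω
Branch 1: Z₁ = R = 111.0 Ω
Branch 2 (series LC): Z₂ = j(X_L − X_C) = −j17.18 Ω
Parallel: Z = Z₁Z₂/(Z₁+Z₂), |Z| = 16.98 Ω, ∠Z = -81.20°

16.98 Ω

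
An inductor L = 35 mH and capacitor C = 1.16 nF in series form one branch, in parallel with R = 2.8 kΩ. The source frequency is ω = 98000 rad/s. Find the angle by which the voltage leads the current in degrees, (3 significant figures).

-27.6°

X_L = ωL = 3430 Ω
X_C = 1/(ωC) = 8800 Ω
Branch 1: Z₁ = R = 2800 Ω
Branch 2 (series LC): Z₂ = j(X_L − X_C) = −j5370 Ω
Parallel: Z = Z₁Z₂/(Z₁+Z₂), |Z| = 2480 Ω, ∠Z = -27.6°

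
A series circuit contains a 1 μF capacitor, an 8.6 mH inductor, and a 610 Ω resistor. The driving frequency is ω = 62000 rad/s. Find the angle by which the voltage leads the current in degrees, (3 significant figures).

40.3°

X_L = ωL = 533 Ω
X_C = 1/(ωC) = 16.1 Ω
Net reactance X = X_L − X_C = 517 Ω
Z = 610 + j517 Ω
|Z| = √(610² + 517²) = 800 Ω
∠Z = arctan(517/610) = 40.3°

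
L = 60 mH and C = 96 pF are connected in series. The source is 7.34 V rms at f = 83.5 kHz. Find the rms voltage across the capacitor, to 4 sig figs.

ω = 2πf = 524600 rad/s
X_L = ωL = 31480 Ω
X_C = 1/(ωC) = 19850 Ω
Net reactance X = X_L − X_C = 11620 Ω
Z = j11620 Ω
|Z| = √(0² + 11620²) = 11620 Ω
I = V/|Z| = 631.4 μA
V_C = I·|Z_C| = 0.0006314 × 19850 = 12.54 V

12.54 V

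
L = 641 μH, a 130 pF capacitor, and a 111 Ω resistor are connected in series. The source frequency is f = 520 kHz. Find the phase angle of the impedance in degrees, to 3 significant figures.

ω = 2πf = 3.267e+06 rad/s
X_L = ωL = 2090 Ω
X_C = 1/(ωC) = 2350 Ω
Net reactance X = X_L − X_C = -260 Ω
Z = 111 − j260 Ω
|Z| = √(111² + 260²) = 283 Ω
∠Z = arctan(-260/111) = -66.9°

-66.9°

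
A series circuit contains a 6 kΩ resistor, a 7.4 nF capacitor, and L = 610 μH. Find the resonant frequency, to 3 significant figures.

74.9 kHz

ω₀ = 1/√(LC) = 1/√(0.00061 × 7.4e-09) = 470700 rad/s
f₀ = ω₀/(2π) = 74.9 kHz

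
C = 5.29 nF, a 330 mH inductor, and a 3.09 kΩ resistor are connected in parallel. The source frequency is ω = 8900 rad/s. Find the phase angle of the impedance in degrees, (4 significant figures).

X_L = ωL = 2937 Ω
X_C = 1/(ωC) = 21240 Ω
Parallel: admittances add. Y = 1/R + 1/(jωL) + jωC
Y = (0.0003236 − j0.0002934) S
|Y| = 0.0004368 S → |Z| = 1/|Y| = 2289 Ω, ∠Z = −∠Y = 42.20°

42.20°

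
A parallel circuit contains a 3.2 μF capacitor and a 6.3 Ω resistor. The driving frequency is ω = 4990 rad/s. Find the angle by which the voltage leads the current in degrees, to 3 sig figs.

-5.74°

X_C = 1/(ωC) = 62.6 Ω
Parallel: admittances add. Y = 1/R + jωC
Y = (0.159 + j0.0160) S
|Y| = 0.160 S → |Z| = 1/|Y| = 6.27 Ω, ∠Z = −∠Y = -5.74°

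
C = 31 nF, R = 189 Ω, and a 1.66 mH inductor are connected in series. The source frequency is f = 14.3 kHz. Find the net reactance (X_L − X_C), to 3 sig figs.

-210 Ω

ω = 2πf = 89850 rad/s
X_L = ωL = 149 Ω
X_C = 1/(ωC) = 359 Ω
X = 149 − 359 = -210 Ω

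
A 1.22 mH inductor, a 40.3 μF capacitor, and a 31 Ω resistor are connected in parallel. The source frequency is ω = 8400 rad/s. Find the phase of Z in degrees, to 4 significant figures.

-82.37°

X_L = ωL = 10.25 Ω
X_C = 1/(ωC) = 2.954 Ω
Parallel: admittances add. Y = 1/R + 1/(jωL) + jωC
Y = (0.03226 + j0.2409) S
|Y| = 0.2431 S → |Z| = 1/|Y| = 4.114 Ω, ∠Z = −∠Y = -82.37°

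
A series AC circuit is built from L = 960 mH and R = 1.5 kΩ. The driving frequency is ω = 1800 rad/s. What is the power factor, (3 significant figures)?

X_L = ωL = 1730 Ω
Z = 1500 + j1730 Ω
|Z| = √(1500² + 1730²) = 2290 Ω
∠Z = arctan(1730/1500) = 49.0°
cos φ = cos(49.0°) = 0.656

0.656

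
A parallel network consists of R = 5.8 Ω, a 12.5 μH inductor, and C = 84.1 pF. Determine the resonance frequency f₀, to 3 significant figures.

4.91 MHz

ω₀ = 1/√(LC) = 1/√(1.25e-05 × 8.41e-11) = 3.084e+07 rad/s
f₀ = ω₀/(2π) = 4.91 MHz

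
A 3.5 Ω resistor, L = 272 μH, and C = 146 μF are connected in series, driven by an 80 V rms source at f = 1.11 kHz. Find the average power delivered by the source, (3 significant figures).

1.71 kW

ω = 2πf = 6974 rad/s
X_L = ωL = 1.90 Ω
X_C = 1/(ωC) = 0.982 Ω
Net reactance X = X_L − X_C = 0.915 Ω
Z = 3.50 + j0.915 Ω
|Z| = √(3.50² + 0.915²) = 3.62 Ω
∠Z = arctan(0.915/3.50) = 14.7°
I = V/|Z| = 22.1 A
P = VI cos φ = 80 × 22.1 × cos(14.7°) = 1.71 kW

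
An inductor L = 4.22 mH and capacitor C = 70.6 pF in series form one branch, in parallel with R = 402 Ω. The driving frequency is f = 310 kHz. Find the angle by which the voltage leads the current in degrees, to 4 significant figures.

ω = 2πf = 1.948e+06 rad/s
X_L = ωL = 8220 Ω
X_C = 1/(ωC) = 7272 Ω
Branch 1: Z₁ = R = 402.0 Ω
Branch 2 (series LC): Z₂ = j(X_L − X_C) = j947.7 Ω
Parallel: Z = Z₁Z₂/(Z₁+Z₂), |Z| = 370.1 Ω, ∠Z = 22.99°

22.99°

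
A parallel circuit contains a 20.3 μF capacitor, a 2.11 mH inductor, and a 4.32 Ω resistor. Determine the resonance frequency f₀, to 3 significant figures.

769 Hz

ω₀ = 1/√(LC) = 1/√(0.00211 × 2.03e-05) = 4832 rad/s
f₀ = ω₀/(2π) = 769 Hz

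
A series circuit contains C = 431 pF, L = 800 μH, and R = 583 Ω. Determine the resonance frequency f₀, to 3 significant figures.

271 kHz

ω₀ = 1/√(LC) = 1/√(0.0008 × 4.31e-10) = 1.703e+06 rad/s
f₀ = ω₀/(2π) = 271 kHz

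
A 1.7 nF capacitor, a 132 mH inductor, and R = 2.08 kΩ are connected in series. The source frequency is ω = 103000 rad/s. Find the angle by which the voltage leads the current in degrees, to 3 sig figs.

X_L = ωL = 13600 Ω
X_C = 1/(ωC) = 5710 Ω
Net reactance X = X_L − X_C = 7880 Ω
Z = 2080 + j7880 Ω
|Z| = √(2080² + 7880²) = 8150 Ω
∠Z = arctan(7880/2080) = 75.2°

75.2°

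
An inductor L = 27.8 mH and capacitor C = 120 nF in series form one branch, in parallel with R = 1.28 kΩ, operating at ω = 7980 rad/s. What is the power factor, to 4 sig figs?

0.5406

X_L = ωL = 221.8 Ω
X_C = 1/(ωC) = 1044 Ω
Branch 1: Z₁ = R = 1280 Ω
Branch 2 (series LC): Z₂ = j(X_L − X_C) = −j822.4 Ω
Parallel: Z = Z₁Z₂/(Z₁+Z₂), |Z| = 691.9 Ω, ∠Z = -57.28°
cos φ = cos(-57.28°) = 0.5406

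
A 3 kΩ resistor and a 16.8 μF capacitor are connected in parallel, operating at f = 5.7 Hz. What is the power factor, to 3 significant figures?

ω = 2πf = 35.81 rad/s
X_C = 1/(ωC) = 1660 Ω
Parallel: admittances add. Y = 1/R + jωC
Y = (0.000333 + j0.000602) S
|Y| = 0.000688 S → |Z| = 1/|Y| = 1450 Ω, ∠Z = −∠Y = -61.0°
cos φ = cos(-61.0°) = 0.485

0.485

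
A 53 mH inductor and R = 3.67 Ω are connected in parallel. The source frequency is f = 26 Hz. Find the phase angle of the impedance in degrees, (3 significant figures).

23.0°

ω = 2πf = 163.4 rad/s
X_L = ωL = 8.66 Ω
Parallel: admittances add. Y = 1/R + 1/(jωL)
Y = (0.272 − j0.115) S
|Y| = 0.296 S → |Z| = 1/|Y| = 3.38 Ω, ∠Z = −∠Y = 23.0°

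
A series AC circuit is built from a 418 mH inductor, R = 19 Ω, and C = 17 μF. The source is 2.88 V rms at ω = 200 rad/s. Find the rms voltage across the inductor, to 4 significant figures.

1.139 V

X_L = ωL = 83.60 Ω
X_C = 1/(ωC) = 294.1 Ω
Net reactance X = X_L − X_C = -210.5 Ω
Z = 19.00 − j210.5 Ω
|Z| = √(19.00² + 210.5²) = 211.4 Ω
I = V/|Z| = 13.63 mA
V_L = I·|Z_L| = 0.01363 × 83.60 = 1.139 V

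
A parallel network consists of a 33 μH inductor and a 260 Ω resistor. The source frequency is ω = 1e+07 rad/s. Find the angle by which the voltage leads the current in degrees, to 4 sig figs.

38.23°

X_L = ωL = 330.0 Ω
Parallel: admittances add. Y = 1/R + 1/(jωL)
Y = (0.003846 − j0.003030) S
|Y| = 0.004896 S → |Z| = 1/|Y| = 204.2 Ω, ∠Z = −∠Y = 38.23°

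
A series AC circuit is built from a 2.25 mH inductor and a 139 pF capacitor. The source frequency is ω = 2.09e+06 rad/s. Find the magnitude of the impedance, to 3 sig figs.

X_L = ωL = 4700 Ω
X_C = 1/(ωC) = 3440 Ω
Net reactance X = X_L − X_C = 1260 Ω
Z = j1260 Ω
|Z| = √(0² + 1260²) = 1260 Ω

1260 Ω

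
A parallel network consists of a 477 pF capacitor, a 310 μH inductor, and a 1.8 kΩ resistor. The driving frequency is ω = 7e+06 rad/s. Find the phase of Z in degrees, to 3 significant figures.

X_L = ωL = 2170 Ω
X_C = 1/(ωC) = 299 Ω
Parallel: admittances add. Y = 1/R + 1/(jωL) + jωC
Y = (0.000556 + j0.00288) S
|Y| = 0.00293 S → |Z| = 1/|Y| = 341 Ω, ∠Z = −∠Y = -79.1°

-79.1°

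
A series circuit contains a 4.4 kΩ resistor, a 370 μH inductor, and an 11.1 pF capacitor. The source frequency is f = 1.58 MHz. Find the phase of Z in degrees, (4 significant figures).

-50.84°

ω = 2πf = 9.927e+06 rad/s
X_L = ωL = 3673 Ω
X_C = 1/(ωC) = 9075 Ω
Net reactance X = X_L − X_C = -5402 Ω
Z = 4400 − j5402 Ω
|Z| = √(4400² + 5402²) = 6967 Ω
∠Z = arctan(-5402/4400) = -50.84°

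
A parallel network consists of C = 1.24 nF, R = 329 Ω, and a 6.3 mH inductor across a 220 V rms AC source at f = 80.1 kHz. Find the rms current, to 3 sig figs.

ω = 2πf = 503300 rad/s
X_L = ωL = 3170 Ω
X_C = 1/(ωC) = 1600 Ω
Parallel: admittances add. Y = 1/R + 1/(jωL) + jωC
Y = (0.00304 + j0.000309) S
|Y| = 0.00306 S → |Z| = 1/|Y| = 327 Ω, ∠Z = −∠Y = -5.80°
I = V/|Z| = 220/327 = 672 mA

672 mA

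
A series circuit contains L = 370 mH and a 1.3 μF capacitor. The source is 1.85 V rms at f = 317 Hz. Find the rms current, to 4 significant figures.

5.274 mA

ω = 2πf = 1992 rad/s
X_L = ωL = 737.0 Ω
X_C = 1/(ωC) = 386.2 Ω
Net reactance X = X_L − X_C = 350.8 Ω
Z = j350.8 Ω
|Z| = √(0² + 350.8²) = 350.8 Ω
I = V/|Z| = 1.85/350.8 = 5.274 mA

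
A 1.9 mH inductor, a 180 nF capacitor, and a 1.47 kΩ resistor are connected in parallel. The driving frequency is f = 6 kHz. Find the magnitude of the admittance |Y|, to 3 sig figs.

7.21 mS

ω = 2πf = 37700 rad/s
X_L = ωL = 71.6 Ω
X_C = 1/(ωC) = 147 Ω
Parallel: admittances add. Y = 1/R + 1/(jωL) + jωC
Y = (0.000680 − j0.00718) S
|Y| = 0.00721 S → |Z| = 1/|Y| = 139 Ω, ∠Z = −∠Y = 84.6°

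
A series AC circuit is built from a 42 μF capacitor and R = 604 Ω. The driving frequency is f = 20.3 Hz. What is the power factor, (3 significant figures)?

0.955

ω = 2πf = 127.5 rad/s
X_C = 1/(ωC) = 187 Ω
Z = 604 − j187 Ω
|Z| = √(604² + 187²) = 632 Ω
∠Z = arctan(-187/604) = -17.2°
cos φ = cos(-17.2°) = 0.955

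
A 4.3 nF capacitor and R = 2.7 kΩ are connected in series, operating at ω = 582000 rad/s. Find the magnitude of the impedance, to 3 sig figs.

2730 Ω

X_C = 1/(ωC) = 400 Ω
Z = 2700 − j400 Ω
|Z| = √(2700² + 400²) = 2730 Ω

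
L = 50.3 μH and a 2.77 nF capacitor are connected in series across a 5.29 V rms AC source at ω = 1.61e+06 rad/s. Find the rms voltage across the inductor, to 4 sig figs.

X_L = ωL = 80.98 Ω
X_C = 1/(ωC) = 224.2 Ω
Net reactance X = X_L − X_C = -143.2 Ω
Z = − j143.2 Ω
|Z| = √(0² + 143.2²) = 143.2 Ω
I = V/|Z| = 36.93 mA
V_L = I·|Z_L| = 0.03693 × 80.98 = 2.991 V

2.991 V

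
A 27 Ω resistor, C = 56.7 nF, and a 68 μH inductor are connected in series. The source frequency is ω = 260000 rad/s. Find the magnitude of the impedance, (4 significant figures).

X_L = ωL = 17.68 Ω
X_C = 1/(ωC) = 67.83 Ω
Net reactance X = X_L − X_C = -50.15 Ω
Z = 27.00 − j50.15 Ω
|Z| = √(27.00² + 50.15²) = 56.96 Ω

56.96 Ω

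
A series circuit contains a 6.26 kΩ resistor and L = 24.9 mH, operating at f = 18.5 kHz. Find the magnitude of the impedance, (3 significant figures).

6900 Ω

ω = 2πf = 116200 rad/s
X_L = ωL = 2890 Ω
Z = 6260 + j2890 Ω
|Z| = √(6260² + 2890²) = 6900 Ω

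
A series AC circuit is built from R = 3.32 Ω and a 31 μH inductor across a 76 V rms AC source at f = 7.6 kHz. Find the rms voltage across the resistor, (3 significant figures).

69.4 V

ω = 2πf = 47750 rad/s
X_L = ωL = 1.48 Ω
Z = 3.32 + j1.48 Ω
|Z| = √(3.32² + 1.48²) = 3.64 Ω
I = V/|Z| = 20.9 A
V_R = I·|Z_R| = 20.9 × 3.32 = 69.4 V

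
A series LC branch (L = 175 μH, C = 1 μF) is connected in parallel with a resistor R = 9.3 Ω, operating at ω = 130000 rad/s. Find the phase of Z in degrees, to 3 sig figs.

31.7°

X_L = ωL = 22.8 Ω
X_C = 1/(ωC) = 7.69 Ω
Branch 1: Z₁ = R = 9.30 Ω
Branch 2 (series LC): Z₂ = j(X_L − X_C) = j15.1 Ω
Parallel: Z = Z₁Z₂/(Z₁+Z₂), |Z| = 7.91 Ω, ∠Z = 31.7°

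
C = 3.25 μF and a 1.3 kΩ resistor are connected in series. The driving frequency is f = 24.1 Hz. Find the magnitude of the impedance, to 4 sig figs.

ω = 2πf = 151.4 rad/s
X_C = 1/(ωC) = 2032 Ω
Z = 1300 − j2032 Ω
|Z| = √(1300² + 2032²) = 2412 Ω

2412 Ω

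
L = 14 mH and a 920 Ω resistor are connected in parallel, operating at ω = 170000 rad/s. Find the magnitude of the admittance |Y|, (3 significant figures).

1.17 mS

X_L = ωL = 2380 Ω
Parallel: admittances add. Y = 1/R + 1/(jωL)
Y = (0.00109 − j0.000420) S
|Y| = 0.00117 S → |Z| = 1/|Y| = 858 Ω, ∠Z = −∠Y = 21.1°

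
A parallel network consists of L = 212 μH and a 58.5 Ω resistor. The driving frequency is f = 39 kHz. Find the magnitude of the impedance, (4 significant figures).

ω = 2πf = 245000 rad/s
X_L = ωL = 51.95 Ω
Parallel: admittances add. Y = 1/R + 1/(jωL)
Y = (0.01709 − j0.01925) S
|Y| = 0.02574 S → |Z| = 1/|Y| = 38.84 Ω, ∠Z = −∠Y = 48.39°

38.84 Ω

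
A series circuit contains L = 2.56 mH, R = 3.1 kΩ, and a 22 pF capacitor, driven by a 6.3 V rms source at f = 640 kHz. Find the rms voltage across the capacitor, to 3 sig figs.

ω = 2πf = 4.021e+06 rad/s
X_L = ωL = 10300 Ω
X_C = 1/(ωC) = 11300 Ω
Net reactance X = X_L − X_C = -1010 Ω
Z = 3100 − j1010 Ω
|Z| = √(3100² + 1010²) = 3260 Ω
I = V/|Z| = 1.93 mA
V_C = I·|Z_C| = 0.00193 × 11300 = 21.8 V

21.8 V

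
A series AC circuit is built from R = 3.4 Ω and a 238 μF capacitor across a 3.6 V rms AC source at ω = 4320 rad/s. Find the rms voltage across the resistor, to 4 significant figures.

3.461 V

X_C = 1/(ωC) = 0.9726 Ω
Z = 3.400 − j0.9726 Ω
|Z| = √(3.400² + 0.9726²) = 3.536 Ω
I = V/|Z| = 1.018 A
V_R = I·|Z_R| = 1.018 × 3.400 = 3.461 V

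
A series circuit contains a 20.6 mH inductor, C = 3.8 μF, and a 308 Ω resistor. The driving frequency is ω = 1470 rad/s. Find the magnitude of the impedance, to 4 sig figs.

342.0 Ω

X_L = ωL = 30.28 Ω
X_C = 1/(ωC) = 179.0 Ω
Net reactance X = X_L − X_C = -148.7 Ω
Z = 308.0 − j148.7 Ω
|Z| = √(308.0² + 148.7²) = 342.0 Ω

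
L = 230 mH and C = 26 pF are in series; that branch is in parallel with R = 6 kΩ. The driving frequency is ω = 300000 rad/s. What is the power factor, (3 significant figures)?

X_L = ωL = 69000 Ω
X_C = 1/(ωC) = 128000 Ω
Branch 1: Z₁ = R = 6000 Ω
Branch 2 (series LC): Z₂ = j(X_L − X_C) = −j59200 Ω
Parallel: Z = Z₁Z₂/(Z₁+Z₂), |Z| = 5970 Ω, ∠Z = -5.79°
cos φ = cos(-5.79°) = 0.995

0.995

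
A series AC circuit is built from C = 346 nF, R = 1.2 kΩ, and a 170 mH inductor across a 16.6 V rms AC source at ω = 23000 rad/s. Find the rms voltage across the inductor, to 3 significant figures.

X_L = ωL = 3910 Ω
X_C = 1/(ωC) = 126 Ω
Net reactance X = X_L − X_C = 3780 Ω
Z = 1200 + j3780 Ω
|Z| = √(1200² + 3780²) = 3970 Ω
I = V/|Z| = 4.18 mA
V_L = I·|Z_L| = 0.00418 × 3910 = 16.3 V

16.3 V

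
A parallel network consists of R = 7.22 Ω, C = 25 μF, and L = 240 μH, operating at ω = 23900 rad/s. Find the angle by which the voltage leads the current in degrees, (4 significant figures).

-71.88°

X_L = ωL = 5.736 Ω
X_C = 1/(ωC) = 1.674 Ω
Parallel: admittances add. Y = 1/R + 1/(jωL) + jωC
Y = (0.1385 + j0.4232) S
|Y| = 0.4453 S → |Z| = 1/|Y| = 2.246 Ω, ∠Z = −∠Y = -71.88°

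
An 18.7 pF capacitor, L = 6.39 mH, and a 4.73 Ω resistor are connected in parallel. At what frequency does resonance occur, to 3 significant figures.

ω₀ = 1/√(LC) = 1/√(0.00639 × 1.87e-11) = 2.893e+06 rad/s
f₀ = ω₀/(2π) = 460 kHz

460 kHz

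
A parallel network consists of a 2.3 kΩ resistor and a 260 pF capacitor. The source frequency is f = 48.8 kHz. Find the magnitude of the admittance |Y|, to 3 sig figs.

ω = 2πf = 306600 rad/s
X_C = 1/(ωC) = 12500 Ω
Parallel: admittances add. Y = 1/R + jωC
Y = (0.000435 + j7.97e-05) S
|Y| = 0.000442 S → |Z| = 1/|Y| = 2260 Ω, ∠Z = −∠Y = -10.4°

442 μS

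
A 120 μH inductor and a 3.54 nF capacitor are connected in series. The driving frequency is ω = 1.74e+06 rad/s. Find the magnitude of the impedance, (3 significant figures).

X_L = ωL = 209 Ω
X_C = 1/(ωC) = 162 Ω
Net reactance X = X_L − X_C = 46.5 Ω
Z = j46.5 Ω
|Z| = √(0² + 46.5²) = 46.5 Ω

46.5 Ω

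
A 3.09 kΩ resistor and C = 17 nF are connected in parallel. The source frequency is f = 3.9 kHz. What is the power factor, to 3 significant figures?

0.613

ω = 2πf = 24500 rad/s
X_C = 1/(ωC) = 2400 Ω
Parallel: admittances add. Y = 1/R + jωC
Y = (0.000324 + j0.000417) S
|Y| = 0.000528 S → |Z| = 1/|Y| = 1900 Ω, ∠Z = −∠Y = -52.2°
cos φ = cos(-52.2°) = 0.613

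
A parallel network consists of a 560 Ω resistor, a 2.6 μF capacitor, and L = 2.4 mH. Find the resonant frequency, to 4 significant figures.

ω₀ = 1/√(LC) = 1/√(0.0024 × 2.6e-06) = 12660 rad/s
f₀ = ω₀/(2π) = 2.015 kHz

2.015 kHz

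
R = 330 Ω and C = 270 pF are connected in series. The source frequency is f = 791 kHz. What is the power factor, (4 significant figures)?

ω = 2πf = 4.97e+06 rad/s
X_C = 1/(ωC) = 745.2 Ω
Z = 330.0 − j745.2 Ω
|Z| = √(330.0² + 745.2²) = 815.0 Ω
∠Z = arctan(-745.2/330.0) = -66.11°
cos φ = cos(-66.11°) = 0.4049

0.4049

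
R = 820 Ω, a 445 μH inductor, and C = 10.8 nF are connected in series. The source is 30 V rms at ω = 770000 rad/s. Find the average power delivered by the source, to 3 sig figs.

1.02 W

X_L = ωL = 343 Ω
X_C = 1/(ωC) = 120 Ω
Net reactance X = X_L − X_C = 222 Ω
Z = 820 + j222 Ω
|Z| = √(820² + 222²) = 850 Ω
∠Z = arctan(222/820) = 15.2°
I = V/|Z| = 35.3 mA
P = VI cos φ = 30 × 0.0353 × cos(15.2°) = 1.02 W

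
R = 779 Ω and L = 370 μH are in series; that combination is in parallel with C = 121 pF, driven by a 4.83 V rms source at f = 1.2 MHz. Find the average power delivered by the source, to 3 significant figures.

ω = 2πf = 7.54e+06 rad/s
X_L = ωL = 2790 Ω
X_C = 1/(ωC) = 1100 Ω
Branch 1 (R+jX_L): Z₁ = 779 + j2790 Ω, |Z₁| = 2900 Ω
Branch 2 (−jX_C): Z₂ = −j1100 Ω
Parallel: Z = Z₁Z₂/(Z₁+Z₂), |Z| = 1700 Ω, ∠Z = -80.9°
I = V/|Z| = 2.84 mA
P = VI cos φ = 4.83 × 0.00284 × cos(-80.9°) = 2.17 mW

2.17 mW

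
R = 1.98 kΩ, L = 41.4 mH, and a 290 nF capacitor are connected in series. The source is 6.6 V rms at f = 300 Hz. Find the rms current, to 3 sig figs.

ω = 2πf = 1885 rad/s
X_L = ωL = 78.0 Ω
X_C = 1/(ωC) = 1830 Ω
Net reactance X = X_L − X_C = -1750 Ω
Z = 1980 − j1750 Ω
|Z| = √(1980² + 1750²) = 2640 Ω
I = V/|Z| = 6.6/2640 = 2.50 mA

2.50 mA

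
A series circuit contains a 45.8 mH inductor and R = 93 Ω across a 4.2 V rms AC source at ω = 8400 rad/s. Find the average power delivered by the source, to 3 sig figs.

10.5 mW

X_L = ωL = 385 Ω
Z = 93.0 + j385 Ω
|Z| = √(93.0² + 385²) = 396 Ω
∠Z = arctan(385/93.0) = 76.4°
I = V/|Z| = 10.6 mA
P = VI cos φ = 4.2 × 0.0106 × cos(76.4°) = 10.5 mW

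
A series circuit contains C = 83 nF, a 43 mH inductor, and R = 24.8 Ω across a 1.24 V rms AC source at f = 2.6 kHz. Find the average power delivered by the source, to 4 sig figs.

ω = 2πf = 16340 rad/s
X_L = ωL = 702.5 Ω
X_C = 1/(ωC) = 737.5 Ω
Net reactance X = X_L − X_C = -35.05 Ω
Z = 24.80 − j35.05 Ω
|Z| = √(24.80² + 35.05²) = 42.94 Ω
∠Z = arctan(-35.05/24.80) = -54.72°
I = V/|Z| = 28.88 mA
P = VI cos φ = 1.24 × 0.02888 × cos(-54.72°) = 20.68 mW

20.68 mW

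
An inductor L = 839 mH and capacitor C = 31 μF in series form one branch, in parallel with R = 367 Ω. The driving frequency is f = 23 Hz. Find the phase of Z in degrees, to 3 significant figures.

-74.5°

ω = 2πf = 144.5 rad/s
X_L = ωL = 121 Ω
X_C = 1/(ωC) = 223 Ω
Branch 1: Z₁ = R = 367 Ω
Branch 2 (series LC): Z₂ = j(X_L − X_C) = −j102 Ω
Parallel: Z = Z₁Z₂/(Z₁+Z₂), |Z| = 98.3 Ω, ∠Z = -74.5°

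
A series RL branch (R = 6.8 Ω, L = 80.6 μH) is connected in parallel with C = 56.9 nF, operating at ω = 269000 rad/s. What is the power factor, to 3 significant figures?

X_L = ωL = 21.7 Ω
X_C = 1/(ωC) = 65.3 Ω
Branch 1 (R+jX_L): Z₁ = 6.80 + j21.7 Ω, |Z₁| = 22.7 Ω
Branch 2 (−jX_C): Z₂ = −j65.3 Ω
Parallel: Z = Z₁Z₂/(Z₁+Z₂), |Z| = 33.6 Ω, ∠Z = 63.7°
cos φ = cos(63.7°) = 0.443

0.443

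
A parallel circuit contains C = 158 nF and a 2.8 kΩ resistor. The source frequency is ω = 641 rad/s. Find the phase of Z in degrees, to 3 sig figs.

X_C = 1/(ωC) = 9870 Ω
Parallel: admittances add. Y = 1/R + jωC
Y = (0.000357 + j0.000101) S
|Y| = 0.000371 S → |Z| = 1/|Y| = 2690 Ω, ∠Z = −∠Y = -15.8°

-15.8°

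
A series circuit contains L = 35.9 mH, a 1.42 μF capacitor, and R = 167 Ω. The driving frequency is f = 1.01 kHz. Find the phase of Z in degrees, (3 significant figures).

ω = 2πf = 6346 rad/s
X_L = ωL = 228 Ω
X_C = 1/(ωC) = 111 Ω
Net reactance X = X_L − X_C = 117 Ω
Z = 167 + j117 Ω
|Z| = √(167² + 117²) = 204 Ω
∠Z = arctan(117/167) = 35.0°

35.0°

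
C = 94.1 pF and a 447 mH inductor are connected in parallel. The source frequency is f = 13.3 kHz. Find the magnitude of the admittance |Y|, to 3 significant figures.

18.9 μS

ω = 2πf = 83570 rad/s
X_L = ωL = 37400 Ω
X_C = 1/(ωC) = 127000 Ω
Parallel: admittances add. Y = 1/(jωL) + jωC
Y = (0 − j1.89e-05) S
|Y| = 1.89e-05 S → |Z| = 1/|Y| = 52900 Ω, ∠Z = −∠Y = 90.0°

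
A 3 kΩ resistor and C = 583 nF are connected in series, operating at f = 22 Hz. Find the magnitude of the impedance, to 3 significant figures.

ω = 2πf = 138.2 rad/s
X_C = 1/(ωC) = 12400 Ω
Z = 3000 − j12400 Ω
|Z| = √(3000² + 12400²) = 12800 Ω

12800 Ω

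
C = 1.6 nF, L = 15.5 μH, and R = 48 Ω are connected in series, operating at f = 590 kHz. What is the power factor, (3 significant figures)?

0.397

ω = 2πf = 3.707e+06 rad/s
X_L = ωL = 57.5 Ω
X_C = 1/(ωC) = 169 Ω
Net reactance X = X_L − X_C = -111 Ω
Z = 48.0 − j111 Ω
|Z| = √(48.0² + 111²) = 121 Ω
∠Z = arctan(-111/48.0) = -66.6°
cos φ = cos(-66.6°) = 0.397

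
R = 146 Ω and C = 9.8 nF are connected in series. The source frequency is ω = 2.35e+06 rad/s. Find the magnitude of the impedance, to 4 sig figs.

X_C = 1/(ωC) = 43.42 Ω
Z = 146.0 − j43.42 Ω
|Z| = √(146.0² + 43.42²) = 152.3 Ω

152.3 Ω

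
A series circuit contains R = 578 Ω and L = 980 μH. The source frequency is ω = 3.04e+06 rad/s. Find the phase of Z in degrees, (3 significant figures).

79.0°

X_L = ωL = 2980 Ω
Z = 578 + j2980 Ω
|Z| = √(578² + 2980²) = 3030 Ω
∠Z = arctan(2980/578) = 79.0°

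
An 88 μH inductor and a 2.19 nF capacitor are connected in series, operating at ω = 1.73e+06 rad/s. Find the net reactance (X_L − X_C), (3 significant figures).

X_L = ωL = 152 Ω
X_C = 1/(ωC) = 264 Ω
X = 152 − 264 = -112 Ω

-112 Ω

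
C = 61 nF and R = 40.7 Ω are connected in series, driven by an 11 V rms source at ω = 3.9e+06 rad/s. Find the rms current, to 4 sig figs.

X_C = 1/(ωC) = 4.203 Ω
Z = 40.70 − j4.203 Ω
|Z| = √(40.70² + 4.203²) = 40.92 Ω
I = V/|Z| = 11/40.92 = 268.8 mA

268.8 mA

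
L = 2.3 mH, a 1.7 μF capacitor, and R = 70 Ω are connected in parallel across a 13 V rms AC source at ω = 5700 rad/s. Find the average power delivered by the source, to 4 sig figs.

2.414 W

X_L = ωL = 13.11 Ω
X_C = 1/(ωC) = 103.2 Ω
Parallel: admittances add. Y = 1/R + 1/(jωL) + jωC
Y = (0.01429 − j0.06659) S
|Y| = 0.06810 S → |Z| = 1/|Y| = 14.68 Ω, ∠Z = −∠Y = 77.89°
I = V/|Z| = 885.3 mA
P = VI cos φ = 13 × 0.8853 × cos(77.89°) = 2.414 W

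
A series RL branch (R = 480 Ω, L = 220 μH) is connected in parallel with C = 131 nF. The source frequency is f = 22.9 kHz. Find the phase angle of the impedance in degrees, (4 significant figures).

ω = 2πf = 143900 rad/s
X_L = ωL = 31.65 Ω
X_C = 1/(ωC) = 53.05 Ω
Branch 1 (R+jX_L): Z₁ = 480.0 + j31.65 Ω, |Z₁| = 481.0 Ω
Branch 2 (−jX_C): Z₂ = −j53.05 Ω
Parallel: Z = Z₁Z₂/(Z₁+Z₂), |Z| = 53.12 Ω, ∠Z = -83.67°

-83.67°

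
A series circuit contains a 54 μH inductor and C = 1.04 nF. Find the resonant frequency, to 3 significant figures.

ω₀ = 1/√(LC) = 1/√(5.4e-05 × 1.04e-09) = 4.22e+06 rad/s
f₀ = ω₀/(2π) = 672 kHz

672 kHz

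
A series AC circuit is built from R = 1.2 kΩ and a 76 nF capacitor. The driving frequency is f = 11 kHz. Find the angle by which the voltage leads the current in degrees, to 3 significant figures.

ω = 2πf = 69120 rad/s
X_C = 1/(ωC) = 190 Ω
Z = 1200 − j190 Ω
|Z| = √(1200² + 190²) = 1220 Ω
∠Z = arctan(-190/1200) = -9.01°

-9.01°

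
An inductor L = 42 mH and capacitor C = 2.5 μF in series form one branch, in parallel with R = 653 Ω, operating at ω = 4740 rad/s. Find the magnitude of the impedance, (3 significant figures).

X_L = ωL = 199 Ω
X_C = 1/(ωC) = 84.4 Ω
Branch 1: Z₁ = R = 653 Ω
Branch 2 (series LC): Z₂ = j(X_L − X_C) = j115 Ω
Parallel: Z = Z₁Z₂/(Z₁+Z₂), |Z| = 113 Ω, ∠Z = 80.0°

113 Ω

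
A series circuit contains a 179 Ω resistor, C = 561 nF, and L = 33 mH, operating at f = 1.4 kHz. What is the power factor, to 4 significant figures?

ω = 2πf = 8796 rad/s
X_L = ωL = 290.3 Ω
X_C = 1/(ωC) = 202.6 Ω
Net reactance X = X_L − X_C = 87.64 Ω
Z = 179.0 + j87.64 Ω
|Z| = √(179.0² + 87.64²) = 199.3 Ω
∠Z = arctan(87.64/179.0) = 26.09°
cos φ = cos(26.09°) = 0.8981

0.8981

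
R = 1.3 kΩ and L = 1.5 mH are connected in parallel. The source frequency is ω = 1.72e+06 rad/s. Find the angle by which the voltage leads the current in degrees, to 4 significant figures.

X_L = ωL = 2580 Ω
Parallel: admittances add. Y = 1/R + 1/(jωL)
Y = (0.0007692 − j0.0003876) S
|Y| = 0.0008614 S → |Z| = 1/|Y| = 1161 Ω, ∠Z = −∠Y = 26.74°

26.74°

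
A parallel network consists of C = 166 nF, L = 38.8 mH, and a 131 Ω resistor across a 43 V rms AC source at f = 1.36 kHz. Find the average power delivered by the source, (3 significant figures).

14.1 W

ω = 2πf = 8545 rad/s
X_L = ωL = 332 Ω
X_C = 1/(ωC) = 705 Ω
Parallel: admittances add. Y = 1/R + 1/(jωL) + jωC
Y = (0.00763 − j0.00160) S
|Y| = 0.00780 S → |Z| = 1/|Y| = 128 Ω, ∠Z = −∠Y = 11.8°
I = V/|Z| = 335 mA
P = VI cos φ = 43 × 0.335 × cos(11.8°) = 14.1 W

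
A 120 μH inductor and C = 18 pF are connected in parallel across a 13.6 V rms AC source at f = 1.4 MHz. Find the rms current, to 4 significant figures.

ω = 2πf = 8.796e+06 rad/s
X_L = ωL = 1056 Ω
X_C = 1/(ωC) = 6316 Ω
Parallel: admittances add. Y = 1/(jωL) + jωC
Y = (0 − j0.0007890) S
|Y| = 0.0007890 S → |Z| = 1/|Y| = 1267 Ω, ∠Z = −∠Y = 90.00°
I = V/|Z| = 13.6/1267 = 10.73 mA

10.73 mA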